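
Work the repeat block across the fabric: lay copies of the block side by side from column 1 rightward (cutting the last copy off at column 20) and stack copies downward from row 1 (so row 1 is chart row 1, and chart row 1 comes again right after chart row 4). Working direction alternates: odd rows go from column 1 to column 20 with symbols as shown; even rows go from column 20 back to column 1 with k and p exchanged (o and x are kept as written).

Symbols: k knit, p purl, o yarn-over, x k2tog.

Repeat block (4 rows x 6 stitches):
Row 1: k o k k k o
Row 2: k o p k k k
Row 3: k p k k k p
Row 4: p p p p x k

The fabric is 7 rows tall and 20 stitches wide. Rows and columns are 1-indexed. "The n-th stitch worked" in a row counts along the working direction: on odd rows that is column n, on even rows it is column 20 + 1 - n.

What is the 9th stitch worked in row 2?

Stitch:
p

Derivation:
Row 2 uses chart row ((2-1) mod 4)+1 = 2. Row 2 is even, so WS.
Chart row 2 tiled across columns 1-20: k o p k k k k o p k k k k o p k k k k o
WS row: flip the tiled sequence (start at column 20) and apply k<->p; o and x stay.
Row 2 as worked: o p p p p k o p p p p k o p p p p k o p
The 9th stitch worked is p.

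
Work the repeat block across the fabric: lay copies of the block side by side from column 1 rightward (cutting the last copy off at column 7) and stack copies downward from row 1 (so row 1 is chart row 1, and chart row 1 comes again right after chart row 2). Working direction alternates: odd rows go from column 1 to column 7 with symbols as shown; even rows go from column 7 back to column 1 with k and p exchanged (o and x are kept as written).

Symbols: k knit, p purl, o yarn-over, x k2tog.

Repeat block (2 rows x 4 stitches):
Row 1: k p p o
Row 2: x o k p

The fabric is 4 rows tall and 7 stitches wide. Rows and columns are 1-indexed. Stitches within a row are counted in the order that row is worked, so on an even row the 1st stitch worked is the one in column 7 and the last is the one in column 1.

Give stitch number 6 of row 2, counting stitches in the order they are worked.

== STITCH ==
o

Derivation:
For row 2: chart row = ((2-1) mod 2) + 1 = 2; this is a WS (even) row.
Chart row 2 tiled across columns 1-7: x o k p x o k
WS row: flip the tiled sequence (start at column 7) and apply k<->p; o and x stay.
Row 2 as worked: p o x k p o x
Counting 6 along the worked row gives o.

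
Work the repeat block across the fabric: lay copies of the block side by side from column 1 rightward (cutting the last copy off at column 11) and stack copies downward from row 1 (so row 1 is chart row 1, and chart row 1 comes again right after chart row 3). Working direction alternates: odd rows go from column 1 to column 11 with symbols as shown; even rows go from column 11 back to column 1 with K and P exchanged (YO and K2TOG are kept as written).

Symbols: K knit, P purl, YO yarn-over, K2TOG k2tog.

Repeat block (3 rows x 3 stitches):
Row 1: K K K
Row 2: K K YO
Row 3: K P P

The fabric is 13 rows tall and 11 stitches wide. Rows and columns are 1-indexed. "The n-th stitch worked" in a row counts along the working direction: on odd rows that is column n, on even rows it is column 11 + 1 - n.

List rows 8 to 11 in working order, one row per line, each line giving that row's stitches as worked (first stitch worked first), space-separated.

Row 8: chart row 2, WS - tiled (columns 1-11): K K YO K K YO K K YO K K; work from column 11 back to 1 with K<->P swapped.
Row 9: chart row 3, RS - tile across columns 1-11 and work as-is.
Row 10: chart row 1, WS - tiled (columns 1-11): K K K K K K K K K K K; work from column 11 back to 1 with K<->P swapped.
Row 11: chart row 2, RS - tile across columns 1-11 and work as-is.

Rows as worked:
P P YO P P YO P P YO P P
K P P K P P K P P K P
P P P P P P P P P P P
K K YO K K YO K K YO K K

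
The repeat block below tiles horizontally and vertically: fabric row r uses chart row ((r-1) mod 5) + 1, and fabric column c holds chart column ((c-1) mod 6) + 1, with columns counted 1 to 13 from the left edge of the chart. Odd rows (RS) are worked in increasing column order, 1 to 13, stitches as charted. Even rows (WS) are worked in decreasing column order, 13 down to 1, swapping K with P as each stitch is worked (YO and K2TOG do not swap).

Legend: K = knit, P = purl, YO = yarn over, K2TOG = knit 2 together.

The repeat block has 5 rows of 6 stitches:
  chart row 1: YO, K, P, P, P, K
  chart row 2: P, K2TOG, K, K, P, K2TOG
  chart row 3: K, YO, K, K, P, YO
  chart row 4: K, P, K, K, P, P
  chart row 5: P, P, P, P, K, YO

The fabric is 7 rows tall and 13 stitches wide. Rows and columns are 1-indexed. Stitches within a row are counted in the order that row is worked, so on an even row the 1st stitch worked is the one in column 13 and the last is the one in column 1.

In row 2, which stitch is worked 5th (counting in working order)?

Stitch:
P

Derivation:
Row 2 uses chart row ((2-1) mod 5)+1 = 2. Row 2 is even, so WS.
Chart row 2 tiled across columns 1-13: P K2TOG K K P K2TOG P K2TOG K K P K2TOG P
WS row: flip the tiled sequence (start at column 13) and apply K<->P; YO and K2TOG stay.
Row 2 as worked: K K2TOG K P P K2TOG K K2TOG K P P K2TOG K
Stitch 5 in working order -> P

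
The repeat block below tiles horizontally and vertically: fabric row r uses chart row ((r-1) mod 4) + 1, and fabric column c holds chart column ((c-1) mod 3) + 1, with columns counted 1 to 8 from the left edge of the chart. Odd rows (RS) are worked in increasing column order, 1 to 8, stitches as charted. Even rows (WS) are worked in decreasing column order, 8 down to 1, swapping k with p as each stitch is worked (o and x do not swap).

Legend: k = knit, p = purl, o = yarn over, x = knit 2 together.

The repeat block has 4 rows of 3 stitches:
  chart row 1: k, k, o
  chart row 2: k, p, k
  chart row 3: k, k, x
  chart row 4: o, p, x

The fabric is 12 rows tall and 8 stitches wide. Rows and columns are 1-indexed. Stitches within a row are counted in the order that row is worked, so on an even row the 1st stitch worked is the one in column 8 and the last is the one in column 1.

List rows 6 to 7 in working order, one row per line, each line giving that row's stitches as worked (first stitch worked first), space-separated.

Row 6: chart row 2, WS - tiled (columns 1-8): k p k k p k k p; work from column 8 back to 1 with k<->p swapped.
Row 7: chart row 3, RS - tile across columns 1-8 and work as-is.

== ROWS AS WORKED ==
k p p k p p k p
k k x k k x k k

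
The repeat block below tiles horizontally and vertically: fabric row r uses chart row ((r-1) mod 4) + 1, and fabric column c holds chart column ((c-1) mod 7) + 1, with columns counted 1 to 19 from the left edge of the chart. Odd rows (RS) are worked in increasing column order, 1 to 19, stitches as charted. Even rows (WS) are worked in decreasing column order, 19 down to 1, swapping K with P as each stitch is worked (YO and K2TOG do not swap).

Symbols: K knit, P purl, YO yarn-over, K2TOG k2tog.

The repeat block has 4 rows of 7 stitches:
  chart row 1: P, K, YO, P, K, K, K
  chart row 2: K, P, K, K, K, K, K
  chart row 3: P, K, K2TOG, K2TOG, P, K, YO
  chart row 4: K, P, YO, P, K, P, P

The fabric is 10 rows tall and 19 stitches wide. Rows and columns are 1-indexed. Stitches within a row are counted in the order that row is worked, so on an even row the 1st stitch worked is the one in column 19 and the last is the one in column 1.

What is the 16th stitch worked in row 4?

Row 4 uses chart row ((4-1) mod 4)+1 = 4. Row 4 is even, so WS.
Chart row 4 tiled across columns 1-19: K P YO P K P P K P YO P K P P K P YO P K
WS row: flip the tiled sequence (start at column 19) and apply K<->P; YO and K2TOG stay.
Row 4 as worked: P K YO K P K K P K YO K P K K P K YO K P
Counting 16 along the worked row gives K.

Result:
K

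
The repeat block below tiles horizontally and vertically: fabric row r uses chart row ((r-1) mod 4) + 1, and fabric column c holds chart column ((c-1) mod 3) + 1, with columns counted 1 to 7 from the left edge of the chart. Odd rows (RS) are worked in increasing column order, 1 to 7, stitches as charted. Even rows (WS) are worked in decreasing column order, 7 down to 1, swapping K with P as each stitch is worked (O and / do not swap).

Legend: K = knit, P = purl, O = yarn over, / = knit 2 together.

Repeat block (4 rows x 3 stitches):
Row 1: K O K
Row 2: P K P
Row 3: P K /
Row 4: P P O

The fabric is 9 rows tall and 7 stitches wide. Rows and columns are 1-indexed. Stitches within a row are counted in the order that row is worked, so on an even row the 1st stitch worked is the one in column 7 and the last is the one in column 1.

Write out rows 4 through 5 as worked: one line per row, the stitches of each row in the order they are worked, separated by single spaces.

== ROWS AS WORKED ==
K O K K O K K
K O K K O K K

Derivation:
Row 4: chart row 4, WS - tiled (columns 1-7): P P O P P O P; work from column 7 back to 1 with K<->P swapped.
Row 5: chart row 1, RS - tile across columns 1-7 and work as-is.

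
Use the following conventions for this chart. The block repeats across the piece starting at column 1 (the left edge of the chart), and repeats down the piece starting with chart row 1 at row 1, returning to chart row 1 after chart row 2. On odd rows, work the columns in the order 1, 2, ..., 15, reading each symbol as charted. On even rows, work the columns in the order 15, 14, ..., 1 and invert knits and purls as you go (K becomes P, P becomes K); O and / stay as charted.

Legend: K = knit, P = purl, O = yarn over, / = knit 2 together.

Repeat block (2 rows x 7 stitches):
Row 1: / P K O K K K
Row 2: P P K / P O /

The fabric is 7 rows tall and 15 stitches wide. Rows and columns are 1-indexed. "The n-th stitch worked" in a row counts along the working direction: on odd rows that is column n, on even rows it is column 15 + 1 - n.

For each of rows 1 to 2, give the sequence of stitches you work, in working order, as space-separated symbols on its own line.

Row 1: chart row 1, RS - tile across columns 1-15 and work as-is.
Row 2: chart row 2, WS - tiled (columns 1-15): P P K / P O / P P K / P O / P; work from column 15 back to 1 with K<->P swapped.

== ROWS AS WORKED ==
/ P K O K K K / P K O K K K /
K / O K / P K K / O K / P K K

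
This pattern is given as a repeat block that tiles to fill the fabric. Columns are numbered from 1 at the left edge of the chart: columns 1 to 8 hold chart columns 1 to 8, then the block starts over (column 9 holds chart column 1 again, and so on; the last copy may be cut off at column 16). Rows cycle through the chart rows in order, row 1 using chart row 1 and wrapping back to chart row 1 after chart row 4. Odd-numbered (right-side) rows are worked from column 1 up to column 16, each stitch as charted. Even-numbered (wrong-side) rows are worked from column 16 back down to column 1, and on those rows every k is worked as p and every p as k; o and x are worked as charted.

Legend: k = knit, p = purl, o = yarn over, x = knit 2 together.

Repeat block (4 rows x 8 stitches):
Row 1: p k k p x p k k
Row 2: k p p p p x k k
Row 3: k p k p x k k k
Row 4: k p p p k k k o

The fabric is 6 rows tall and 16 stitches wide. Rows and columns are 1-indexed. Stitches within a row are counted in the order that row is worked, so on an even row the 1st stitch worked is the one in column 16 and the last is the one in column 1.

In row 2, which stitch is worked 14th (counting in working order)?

Result:
k

Derivation:
For row 2: chart row = ((2-1) mod 4) + 1 = 2; this is a WS (even) row.
Chart row 2 tiled across columns 1-16: k p p p p x k k k p p p p x k k
Wrong side: read the tiled row from column 16 down to 1 and exchange k with p (leave o, x).
Row 2 as worked: p p x k k k k p p p x k k k k p
Stitch 14 in working order -> k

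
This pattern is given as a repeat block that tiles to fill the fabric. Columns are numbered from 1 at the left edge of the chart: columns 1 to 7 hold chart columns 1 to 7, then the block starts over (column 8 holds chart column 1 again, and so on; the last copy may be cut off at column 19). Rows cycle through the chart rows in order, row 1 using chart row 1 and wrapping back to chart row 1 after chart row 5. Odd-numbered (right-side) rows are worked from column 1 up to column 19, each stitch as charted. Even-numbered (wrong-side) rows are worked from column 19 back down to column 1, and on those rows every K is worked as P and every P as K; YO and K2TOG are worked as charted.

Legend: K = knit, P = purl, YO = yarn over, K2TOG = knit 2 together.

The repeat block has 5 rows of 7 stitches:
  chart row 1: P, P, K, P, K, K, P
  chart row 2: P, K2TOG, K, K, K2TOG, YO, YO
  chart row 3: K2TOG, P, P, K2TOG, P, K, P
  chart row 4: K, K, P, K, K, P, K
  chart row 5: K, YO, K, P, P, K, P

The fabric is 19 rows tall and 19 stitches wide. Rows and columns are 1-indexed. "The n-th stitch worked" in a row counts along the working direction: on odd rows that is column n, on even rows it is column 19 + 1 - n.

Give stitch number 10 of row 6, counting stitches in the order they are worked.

Row 6: (6-1) mod 5 = 0, so use chart row 1. Even row -> WS.
Chart row 1 tiled across columns 1-19: P P K P K K P P P K P K K P P P K P K
WS: work from column 19 back to column 1 (reverse the tiled row), swapping K<->P (YO and K2TOG unchanged).
Row 6 as worked: P K P K K K P P K P K K K P P K P K K
Counting 10 along the worked row gives P.

== STITCH ==
P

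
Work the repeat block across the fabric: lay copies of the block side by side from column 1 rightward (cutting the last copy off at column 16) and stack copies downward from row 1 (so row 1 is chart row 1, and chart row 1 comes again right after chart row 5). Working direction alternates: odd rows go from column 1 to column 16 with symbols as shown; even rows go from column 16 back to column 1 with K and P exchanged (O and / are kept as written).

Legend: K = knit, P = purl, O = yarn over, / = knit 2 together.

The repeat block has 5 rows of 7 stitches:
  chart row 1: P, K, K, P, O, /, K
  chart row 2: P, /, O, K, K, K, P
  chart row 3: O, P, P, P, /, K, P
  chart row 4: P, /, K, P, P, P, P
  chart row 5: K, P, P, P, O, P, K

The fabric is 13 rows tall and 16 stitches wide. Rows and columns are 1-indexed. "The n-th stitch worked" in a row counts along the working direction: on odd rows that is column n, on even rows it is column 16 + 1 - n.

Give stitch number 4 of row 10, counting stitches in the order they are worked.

For row 10: chart row = ((10-1) mod 5) + 1 = 5; this is a WS (even) row.
Chart row 5 tiled across columns 1-16: K P P P O P K K P P P O P K K P
WS: work from column 16 back to column 1 (reverse the tiled row), swapping K<->P (O and / unchanged).
Row 10 as worked: K P P K O K K K P P K O K K K P
Stitch 4 in working order -> K

== STITCH ==
K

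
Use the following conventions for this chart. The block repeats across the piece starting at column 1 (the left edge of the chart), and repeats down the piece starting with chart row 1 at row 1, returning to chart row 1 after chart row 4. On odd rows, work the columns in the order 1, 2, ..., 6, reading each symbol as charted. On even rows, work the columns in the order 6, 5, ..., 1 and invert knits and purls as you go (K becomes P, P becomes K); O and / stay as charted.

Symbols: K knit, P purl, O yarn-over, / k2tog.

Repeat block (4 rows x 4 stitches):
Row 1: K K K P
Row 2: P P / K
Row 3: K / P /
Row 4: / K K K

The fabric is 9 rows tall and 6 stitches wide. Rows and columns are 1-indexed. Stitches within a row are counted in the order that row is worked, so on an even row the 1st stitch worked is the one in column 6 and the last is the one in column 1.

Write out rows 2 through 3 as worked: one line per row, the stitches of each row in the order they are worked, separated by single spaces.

Row 2: chart row 2, WS - tiled (columns 1-6): P P / K P P; work from column 6 back to 1 with K<->P swapped.
Row 3: chart row 3, RS - tile across columns 1-6 and work as-is.

Result:
K K P / K K
K / P / K /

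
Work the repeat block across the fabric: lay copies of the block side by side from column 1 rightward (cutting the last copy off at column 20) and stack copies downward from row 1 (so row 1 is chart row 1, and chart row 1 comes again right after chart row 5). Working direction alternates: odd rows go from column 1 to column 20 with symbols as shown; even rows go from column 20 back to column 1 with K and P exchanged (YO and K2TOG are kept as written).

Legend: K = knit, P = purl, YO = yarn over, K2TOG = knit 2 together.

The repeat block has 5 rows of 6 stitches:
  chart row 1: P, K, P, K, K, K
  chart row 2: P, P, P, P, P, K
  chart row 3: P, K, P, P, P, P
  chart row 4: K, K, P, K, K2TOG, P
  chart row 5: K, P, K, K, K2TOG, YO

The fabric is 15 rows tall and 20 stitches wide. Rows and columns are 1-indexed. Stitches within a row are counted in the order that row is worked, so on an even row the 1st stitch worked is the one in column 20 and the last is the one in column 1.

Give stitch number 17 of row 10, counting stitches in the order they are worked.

== STITCH ==
P

Derivation:
For row 10: chart row = ((10-1) mod 5) + 1 = 5; this is a WS (even) row.
Chart row 5 tiled across columns 1-20: K P K K K2TOG YO K P K K K2TOG YO K P K K K2TOG YO K P
WS: work from column 20 back to column 1 (reverse the tiled row), swapping K<->P (YO and K2TOG unchanged).
Row 10 as worked: K P YO K2TOG P P K P YO K2TOG P P K P YO K2TOG P P K P
Stitch 17 in working order -> P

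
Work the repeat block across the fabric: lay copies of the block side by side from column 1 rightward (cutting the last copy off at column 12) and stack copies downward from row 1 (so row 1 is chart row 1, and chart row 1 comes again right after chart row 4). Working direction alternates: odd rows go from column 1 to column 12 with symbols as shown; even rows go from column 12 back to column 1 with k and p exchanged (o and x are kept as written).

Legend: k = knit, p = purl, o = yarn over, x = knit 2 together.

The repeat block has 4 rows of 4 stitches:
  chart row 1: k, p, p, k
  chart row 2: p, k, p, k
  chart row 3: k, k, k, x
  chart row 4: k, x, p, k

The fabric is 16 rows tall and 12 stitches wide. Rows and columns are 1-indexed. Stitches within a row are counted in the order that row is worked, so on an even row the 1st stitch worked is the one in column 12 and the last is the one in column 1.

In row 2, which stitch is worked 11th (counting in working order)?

Row 2 uses chart row ((2-1) mod 4)+1 = 2. Row 2 is even, so WS.
Chart row 2 tiled across columns 1-12: p k p k p k p k p k p k
WS: work from column 12 back to column 1 (reverse the tiled row), swapping k<->p (o and x unchanged).
Row 2 as worked: p k p k p k p k p k p k
Stitch 11 in working order -> p

== STITCH ==
p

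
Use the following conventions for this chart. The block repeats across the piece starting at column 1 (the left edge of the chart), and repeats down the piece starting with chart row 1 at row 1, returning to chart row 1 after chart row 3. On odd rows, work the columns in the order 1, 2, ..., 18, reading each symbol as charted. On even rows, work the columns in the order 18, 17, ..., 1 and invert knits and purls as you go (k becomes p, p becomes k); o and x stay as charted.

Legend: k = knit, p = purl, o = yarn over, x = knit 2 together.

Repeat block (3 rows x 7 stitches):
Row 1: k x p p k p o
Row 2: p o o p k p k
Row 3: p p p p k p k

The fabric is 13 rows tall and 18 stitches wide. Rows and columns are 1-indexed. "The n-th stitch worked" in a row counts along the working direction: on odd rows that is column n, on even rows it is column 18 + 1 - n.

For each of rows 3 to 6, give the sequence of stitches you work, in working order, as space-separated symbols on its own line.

Row 3: chart row 3, RS - tile across columns 1-18 and work as-is.
Row 4: chart row 1, WS - tiled (columns 1-18): k x p p k p o k x p p k p o k x p p; work from column 18 back to 1 with k<->p swapped.
Row 5: chart row 2, RS - tile across columns 1-18 and work as-is.
Row 6: chart row 3, WS - tiled (columns 1-18): p p p p k p k p p p p k p k p p p p; work from column 18 back to 1 with k<->p swapped.

== ROWS AS WORKED ==
p p p p k p k p p p p k p k p p p p
k k x p o k p k k x p o k p k k x p
p o o p k p k p o o p k p k p o o p
k k k k p k p k k k k p k p k k k k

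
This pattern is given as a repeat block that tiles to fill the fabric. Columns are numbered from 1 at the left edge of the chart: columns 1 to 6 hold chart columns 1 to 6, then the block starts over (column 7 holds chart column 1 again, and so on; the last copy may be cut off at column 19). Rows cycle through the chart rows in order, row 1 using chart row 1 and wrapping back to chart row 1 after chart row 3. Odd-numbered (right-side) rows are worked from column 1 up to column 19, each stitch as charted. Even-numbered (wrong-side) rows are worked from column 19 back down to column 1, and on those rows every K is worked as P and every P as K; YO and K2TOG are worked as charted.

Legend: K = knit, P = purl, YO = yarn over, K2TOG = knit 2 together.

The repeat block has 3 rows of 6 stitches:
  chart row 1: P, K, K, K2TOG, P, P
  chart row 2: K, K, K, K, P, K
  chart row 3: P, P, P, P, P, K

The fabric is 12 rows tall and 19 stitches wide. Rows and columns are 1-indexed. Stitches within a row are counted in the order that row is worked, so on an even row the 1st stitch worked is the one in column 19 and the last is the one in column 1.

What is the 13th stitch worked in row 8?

For row 8: chart row = ((8-1) mod 3) + 1 = 2; this is a WS (even) row.
Chart row 2 tiled across columns 1-19: K K K K P K K K K K P K K K K K P K K
WS row: flip the tiled sequence (start at column 19) and apply K<->P; YO and K2TOG stay.
Row 8 as worked: P P K P P P P P K P P P P P K P P P P
Stitch 13 in working order -> P

Result:
P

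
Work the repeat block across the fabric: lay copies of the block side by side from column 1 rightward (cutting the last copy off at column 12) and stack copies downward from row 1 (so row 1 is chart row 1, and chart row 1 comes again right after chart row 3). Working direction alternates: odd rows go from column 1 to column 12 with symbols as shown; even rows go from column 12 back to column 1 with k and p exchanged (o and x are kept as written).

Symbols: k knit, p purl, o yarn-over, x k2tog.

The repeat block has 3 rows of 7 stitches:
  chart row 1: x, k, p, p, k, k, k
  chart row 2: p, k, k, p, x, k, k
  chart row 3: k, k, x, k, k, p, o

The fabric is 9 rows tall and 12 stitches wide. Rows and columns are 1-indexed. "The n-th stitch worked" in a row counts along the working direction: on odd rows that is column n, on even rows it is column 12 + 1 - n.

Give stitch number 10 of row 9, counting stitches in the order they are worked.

Stitch:
x

Derivation:
Row 9 uses chart row ((9-1) mod 3)+1 = 3. Row 9 is odd, so RS.
Chart row 3 tiled across columns 1-12: k k x k k p o k k x k k
Right side: take the tiled row as-is (worked left to right from column 1).
The 10th stitch worked is x.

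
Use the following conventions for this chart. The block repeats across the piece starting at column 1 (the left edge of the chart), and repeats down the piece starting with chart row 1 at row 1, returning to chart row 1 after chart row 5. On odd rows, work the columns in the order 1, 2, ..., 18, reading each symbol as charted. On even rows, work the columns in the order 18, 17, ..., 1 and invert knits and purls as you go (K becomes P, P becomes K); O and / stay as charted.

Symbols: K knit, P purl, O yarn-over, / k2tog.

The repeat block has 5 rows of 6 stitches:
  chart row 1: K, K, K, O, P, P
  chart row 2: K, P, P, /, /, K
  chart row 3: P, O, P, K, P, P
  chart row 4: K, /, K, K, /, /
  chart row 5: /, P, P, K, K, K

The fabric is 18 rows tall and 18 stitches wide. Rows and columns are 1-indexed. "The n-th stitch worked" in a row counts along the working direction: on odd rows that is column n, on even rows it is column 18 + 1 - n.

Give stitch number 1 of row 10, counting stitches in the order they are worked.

== STITCH ==
P

Derivation:
Row 10: (10-1) mod 5 = 4, so use chart row 5. Even row -> WS.
Chart row 5 tiled across columns 1-18: / P P K K K / P P K K K / P P K K K
WS: work from column 18 back to column 1 (reverse the tiled row), swapping K<->P (O and / unchanged).
Row 10 as worked: P P P K K / P P P K K / P P P K K /
The 1st stitch worked is P.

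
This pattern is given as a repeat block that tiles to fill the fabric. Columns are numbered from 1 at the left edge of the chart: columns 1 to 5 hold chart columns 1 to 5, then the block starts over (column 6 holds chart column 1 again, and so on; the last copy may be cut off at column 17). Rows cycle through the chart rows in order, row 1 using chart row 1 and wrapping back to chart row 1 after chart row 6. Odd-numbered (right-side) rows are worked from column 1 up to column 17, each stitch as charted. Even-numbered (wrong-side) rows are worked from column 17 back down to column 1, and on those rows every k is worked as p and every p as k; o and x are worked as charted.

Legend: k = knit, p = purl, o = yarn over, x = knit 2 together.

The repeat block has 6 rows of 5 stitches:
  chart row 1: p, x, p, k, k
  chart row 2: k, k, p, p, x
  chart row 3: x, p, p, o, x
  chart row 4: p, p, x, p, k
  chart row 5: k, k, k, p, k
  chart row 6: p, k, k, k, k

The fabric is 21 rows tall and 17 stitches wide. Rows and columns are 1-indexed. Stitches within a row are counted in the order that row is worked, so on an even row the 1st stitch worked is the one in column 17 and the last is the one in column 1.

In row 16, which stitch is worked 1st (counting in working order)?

Stitch:
k

Derivation:
Row 16 uses chart row ((16-1) mod 6)+1 = 4. Row 16 is even, so WS.
Chart row 4 tiled across columns 1-17: p p x p k p p x p k p p x p k p p
Wrong side: read the tiled row from column 17 down to 1 and exchange k with p (leave o, x).
Row 16 as worked: k k p k x k k p k x k k p k x k k
Counting 1 along the worked row gives k.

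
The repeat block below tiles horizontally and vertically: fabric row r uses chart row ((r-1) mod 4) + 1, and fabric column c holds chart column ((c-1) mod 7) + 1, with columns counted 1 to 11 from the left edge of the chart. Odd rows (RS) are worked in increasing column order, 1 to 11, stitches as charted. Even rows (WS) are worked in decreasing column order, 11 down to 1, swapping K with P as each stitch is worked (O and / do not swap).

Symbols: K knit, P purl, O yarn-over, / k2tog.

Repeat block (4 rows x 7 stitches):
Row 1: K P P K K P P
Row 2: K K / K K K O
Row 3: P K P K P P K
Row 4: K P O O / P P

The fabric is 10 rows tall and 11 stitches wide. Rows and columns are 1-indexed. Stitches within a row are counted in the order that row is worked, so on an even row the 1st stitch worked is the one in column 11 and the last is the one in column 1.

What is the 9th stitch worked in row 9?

Result:
P

Derivation:
Row 9 uses chart row ((9-1) mod 4)+1 = 1. Row 9 is odd, so RS.
Chart row 1 tiled across columns 1-11: K P P K K P P K P P K
RS: work column 1 to column 11, symbols as charted — the tiled row is the row as worked.
Stitch 9 in working order -> P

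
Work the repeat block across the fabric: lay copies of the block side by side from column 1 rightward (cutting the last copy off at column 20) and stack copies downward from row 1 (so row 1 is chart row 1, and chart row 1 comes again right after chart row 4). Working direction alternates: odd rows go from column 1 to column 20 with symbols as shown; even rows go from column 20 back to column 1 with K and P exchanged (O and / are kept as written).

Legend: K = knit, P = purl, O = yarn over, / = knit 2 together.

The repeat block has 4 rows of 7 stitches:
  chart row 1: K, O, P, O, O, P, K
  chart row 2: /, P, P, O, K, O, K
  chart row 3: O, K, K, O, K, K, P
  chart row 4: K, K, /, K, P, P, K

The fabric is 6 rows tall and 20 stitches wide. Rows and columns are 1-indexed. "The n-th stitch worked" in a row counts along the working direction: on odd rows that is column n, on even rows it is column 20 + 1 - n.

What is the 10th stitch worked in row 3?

Row 3 uses chart row ((3-1) mod 4)+1 = 3. Row 3 is odd, so RS.
Chart row 3 tiled across columns 1-20: O K K O K K P O K K O K K P O K K O K K
RS: work column 1 to column 20, symbols as charted — the tiled row is the row as worked.
The 10th stitch worked is K.

Stitch:
K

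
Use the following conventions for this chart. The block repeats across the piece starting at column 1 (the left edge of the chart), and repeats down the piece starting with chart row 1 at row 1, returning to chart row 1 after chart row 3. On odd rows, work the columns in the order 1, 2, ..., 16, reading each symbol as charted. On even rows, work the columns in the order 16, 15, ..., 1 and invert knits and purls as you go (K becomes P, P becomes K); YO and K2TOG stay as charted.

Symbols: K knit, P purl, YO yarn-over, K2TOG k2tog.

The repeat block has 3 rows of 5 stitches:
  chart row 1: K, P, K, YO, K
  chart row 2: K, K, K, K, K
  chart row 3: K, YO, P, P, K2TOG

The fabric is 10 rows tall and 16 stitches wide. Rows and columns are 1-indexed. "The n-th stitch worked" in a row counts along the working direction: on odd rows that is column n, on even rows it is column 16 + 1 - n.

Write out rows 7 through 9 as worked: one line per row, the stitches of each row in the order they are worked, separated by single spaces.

Row 7: chart row 1, RS - tile across columns 1-16 and work as-is.
Row 8: chart row 2, WS - tiled (columns 1-16): K K K K K K K K K K K K K K K K; work from column 16 back to 1 with K<->P swapped.
Row 9: chart row 3, RS - tile across columns 1-16 and work as-is.

Result:
K P K YO K K P K YO K K P K YO K K
P P P P P P P P P P P P P P P P
K YO P P K2TOG K YO P P K2TOG K YO P P K2TOG K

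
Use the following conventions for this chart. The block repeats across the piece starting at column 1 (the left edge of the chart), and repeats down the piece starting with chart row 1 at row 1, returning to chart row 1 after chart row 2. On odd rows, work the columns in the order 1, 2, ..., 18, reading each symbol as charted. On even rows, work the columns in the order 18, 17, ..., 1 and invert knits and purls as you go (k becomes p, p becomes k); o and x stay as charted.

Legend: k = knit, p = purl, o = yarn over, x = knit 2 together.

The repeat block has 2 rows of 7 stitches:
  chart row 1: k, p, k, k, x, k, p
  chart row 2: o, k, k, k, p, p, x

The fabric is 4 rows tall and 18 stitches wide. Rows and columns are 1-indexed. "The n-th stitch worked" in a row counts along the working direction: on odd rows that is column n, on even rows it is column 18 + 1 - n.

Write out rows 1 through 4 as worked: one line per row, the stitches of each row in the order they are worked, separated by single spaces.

Result:
k p k k x k p k p k k x k p k p k k
p p p o x k k p p p o x k k p p p o
k p k k x k p k p k k x k p k p k k
p p p o x k k p p p o x k k p p p o

Derivation:
Row 1: chart row 1, RS - tile across columns 1-18 and work as-is.
Row 2: chart row 2, WS - tiled (columns 1-18): o k k k p p x o k k k p p x o k k k; work from column 18 back to 1 with k<->p swapped.
Row 3: chart row 1, RS - tile across columns 1-18 and work as-is.
Row 4: chart row 2, WS - tiled (columns 1-18): o k k k p p x o k k k p p x o k k k; work from column 18 back to 1 with k<->p swapped.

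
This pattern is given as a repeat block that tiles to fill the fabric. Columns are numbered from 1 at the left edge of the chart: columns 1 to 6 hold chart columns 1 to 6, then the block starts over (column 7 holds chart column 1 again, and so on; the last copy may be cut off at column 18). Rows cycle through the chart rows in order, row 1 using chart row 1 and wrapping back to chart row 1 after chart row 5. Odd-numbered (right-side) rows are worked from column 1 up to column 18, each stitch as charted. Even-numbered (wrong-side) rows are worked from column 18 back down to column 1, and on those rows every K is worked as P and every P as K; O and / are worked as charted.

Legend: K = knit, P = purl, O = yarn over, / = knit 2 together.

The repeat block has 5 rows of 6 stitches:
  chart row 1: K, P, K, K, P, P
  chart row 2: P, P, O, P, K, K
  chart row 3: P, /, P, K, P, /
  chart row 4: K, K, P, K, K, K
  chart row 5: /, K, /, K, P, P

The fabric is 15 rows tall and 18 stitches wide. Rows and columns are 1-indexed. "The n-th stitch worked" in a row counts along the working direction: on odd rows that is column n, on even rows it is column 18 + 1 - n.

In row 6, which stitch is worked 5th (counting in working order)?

Row 6: (6-1) mod 5 = 0, so use chart row 1. Even row -> WS.
Chart row 1 tiled across columns 1-18: K P K K P P K P K K P P K P K K P P
Wrong side: read the tiled row from column 18 down to 1 and exchange K with P (leave O, /).
Row 6 as worked: K K P P K P K K P P K P K K P P K P
Counting 5 along the worked row gives K.

== STITCH ==
K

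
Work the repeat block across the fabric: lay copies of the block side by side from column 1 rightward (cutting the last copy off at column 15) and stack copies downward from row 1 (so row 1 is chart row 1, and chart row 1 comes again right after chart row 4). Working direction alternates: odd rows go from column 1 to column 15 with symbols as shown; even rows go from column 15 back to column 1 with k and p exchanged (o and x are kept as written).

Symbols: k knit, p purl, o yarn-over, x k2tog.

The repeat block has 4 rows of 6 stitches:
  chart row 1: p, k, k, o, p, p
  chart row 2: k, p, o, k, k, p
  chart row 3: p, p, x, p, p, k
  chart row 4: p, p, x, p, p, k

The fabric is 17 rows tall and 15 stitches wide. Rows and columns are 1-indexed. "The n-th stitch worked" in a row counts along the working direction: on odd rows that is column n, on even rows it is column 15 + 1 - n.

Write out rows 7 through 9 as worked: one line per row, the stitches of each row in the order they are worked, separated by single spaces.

Row 7: chart row 3, RS - tile across columns 1-15 and work as-is.
Row 8: chart row 4, WS - tiled (columns 1-15): p p x p p k p p x p p k p p x; work from column 15 back to 1 with k<->p swapped.
Row 9: chart row 1, RS - tile across columns 1-15 and work as-is.

== ROWS AS WORKED ==
p p x p p k p p x p p k p p x
x k k p k k x k k p k k x k k
p k k o p p p k k o p p p k k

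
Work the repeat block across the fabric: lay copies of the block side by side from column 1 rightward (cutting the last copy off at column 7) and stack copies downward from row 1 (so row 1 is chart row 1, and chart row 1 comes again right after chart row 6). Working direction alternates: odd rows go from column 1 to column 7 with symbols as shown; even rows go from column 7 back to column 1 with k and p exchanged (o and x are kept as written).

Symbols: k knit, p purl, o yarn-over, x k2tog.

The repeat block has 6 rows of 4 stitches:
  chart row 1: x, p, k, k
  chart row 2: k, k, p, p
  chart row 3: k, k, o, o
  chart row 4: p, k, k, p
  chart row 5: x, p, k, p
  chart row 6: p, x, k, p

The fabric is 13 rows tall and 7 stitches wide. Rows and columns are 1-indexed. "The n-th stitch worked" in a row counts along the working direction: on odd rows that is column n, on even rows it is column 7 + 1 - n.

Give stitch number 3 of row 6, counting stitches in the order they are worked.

Result:
k

Derivation:
For row 6: chart row = ((6-1) mod 6) + 1 = 6; this is a WS (even) row.
Chart row 6 tiled across columns 1-7: p x k p p x k
Wrong side: read the tiled row from column 7 down to 1 and exchange k with p (leave o, x).
Row 6 as worked: p x k k p x k
Counting 3 along the worked row gives k.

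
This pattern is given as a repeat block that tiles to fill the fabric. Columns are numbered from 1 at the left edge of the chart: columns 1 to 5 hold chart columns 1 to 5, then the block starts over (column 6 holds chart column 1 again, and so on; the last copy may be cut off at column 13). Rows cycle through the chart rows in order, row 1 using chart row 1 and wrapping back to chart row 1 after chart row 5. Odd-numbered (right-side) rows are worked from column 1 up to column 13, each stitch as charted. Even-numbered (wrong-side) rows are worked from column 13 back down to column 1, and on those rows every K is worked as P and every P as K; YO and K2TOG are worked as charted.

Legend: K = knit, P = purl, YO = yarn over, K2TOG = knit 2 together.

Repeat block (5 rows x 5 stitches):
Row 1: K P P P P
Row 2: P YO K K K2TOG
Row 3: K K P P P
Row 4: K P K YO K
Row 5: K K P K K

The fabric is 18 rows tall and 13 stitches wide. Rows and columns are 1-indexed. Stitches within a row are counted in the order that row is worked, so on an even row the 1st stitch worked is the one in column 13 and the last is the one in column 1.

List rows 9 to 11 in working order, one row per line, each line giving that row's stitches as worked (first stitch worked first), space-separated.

Row 9: chart row 4, RS - tile across columns 1-13 and work as-is.
Row 10: chart row 5, WS - tiled (columns 1-13): K K P K K K K P K K K K P; work from column 13 back to 1 with K<->P swapped.
Row 11: chart row 1, RS - tile across columns 1-13 and work as-is.

Result:
K P K YO K K P K YO K K P K
K P P P P K P P P P K P P
K P P P P K P P P P K P P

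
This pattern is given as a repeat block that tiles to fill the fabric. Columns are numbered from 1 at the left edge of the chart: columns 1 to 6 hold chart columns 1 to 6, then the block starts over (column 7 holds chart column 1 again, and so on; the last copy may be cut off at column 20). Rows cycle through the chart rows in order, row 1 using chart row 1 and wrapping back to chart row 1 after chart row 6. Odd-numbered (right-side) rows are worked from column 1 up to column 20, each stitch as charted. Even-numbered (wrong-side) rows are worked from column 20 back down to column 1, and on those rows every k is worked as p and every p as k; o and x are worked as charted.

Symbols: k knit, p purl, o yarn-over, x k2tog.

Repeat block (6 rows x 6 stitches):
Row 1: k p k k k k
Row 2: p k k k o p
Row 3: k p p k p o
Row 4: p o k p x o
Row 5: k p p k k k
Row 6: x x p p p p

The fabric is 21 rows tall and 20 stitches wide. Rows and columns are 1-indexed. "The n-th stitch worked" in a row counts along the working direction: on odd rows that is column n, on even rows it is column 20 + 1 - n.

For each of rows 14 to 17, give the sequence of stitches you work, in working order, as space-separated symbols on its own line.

Row 14: chart row 2, WS - tiled (columns 1-20): p k k k o p p k k k o p p k k k o p p k; work from column 20 back to 1 with k<->p swapped.
Row 15: chart row 3, RS - tile across columns 1-20 and work as-is.
Row 16: chart row 4, WS - tiled (columns 1-20): p o k p x o p o k p x o p o k p x o p o; work from column 20 back to 1 with k<->p swapped.
Row 17: chart row 5, RS - tile across columns 1-20 and work as-is.

Result:
p k k o p p p k k o p p p k k o p p p k
k p p k p o k p p k p o k p p k p o k p
o k o x k p o k o x k p o k o x k p o k
k p p k k k k p p k k k k p p k k k k p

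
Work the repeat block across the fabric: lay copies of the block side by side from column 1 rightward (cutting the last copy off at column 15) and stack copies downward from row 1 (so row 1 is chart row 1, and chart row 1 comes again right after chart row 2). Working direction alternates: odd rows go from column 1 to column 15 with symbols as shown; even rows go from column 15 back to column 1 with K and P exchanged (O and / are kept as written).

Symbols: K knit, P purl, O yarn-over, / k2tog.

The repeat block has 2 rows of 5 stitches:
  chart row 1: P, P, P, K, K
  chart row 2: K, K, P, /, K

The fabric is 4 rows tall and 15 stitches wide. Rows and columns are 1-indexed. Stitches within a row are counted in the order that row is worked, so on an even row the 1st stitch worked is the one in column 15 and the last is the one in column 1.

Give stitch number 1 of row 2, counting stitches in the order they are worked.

Row 2: (2-1) mod 2 = 1, so use chart row 2. Even row -> WS.
Chart row 2 tiled across columns 1-15: K K P / K K K P / K K K P / K
WS: work from column 15 back to column 1 (reverse the tiled row), swapping K<->P (O and / unchanged).
Row 2 as worked: P / K P P P / K P P P / K P P
Counting 1 along the worked row gives P.

Result:
P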